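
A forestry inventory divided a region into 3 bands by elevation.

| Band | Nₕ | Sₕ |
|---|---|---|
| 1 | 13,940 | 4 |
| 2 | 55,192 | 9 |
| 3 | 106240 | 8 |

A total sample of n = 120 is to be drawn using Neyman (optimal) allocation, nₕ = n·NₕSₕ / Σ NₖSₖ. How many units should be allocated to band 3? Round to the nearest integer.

73

Σ NₕSₕ = 13940·4 + 55192·9 + 106240·8 = 1402408.
Share for 3: 849920/1402408 = 0.60604.
n_3 = 120 × 0.60604 = 72.725... → 73.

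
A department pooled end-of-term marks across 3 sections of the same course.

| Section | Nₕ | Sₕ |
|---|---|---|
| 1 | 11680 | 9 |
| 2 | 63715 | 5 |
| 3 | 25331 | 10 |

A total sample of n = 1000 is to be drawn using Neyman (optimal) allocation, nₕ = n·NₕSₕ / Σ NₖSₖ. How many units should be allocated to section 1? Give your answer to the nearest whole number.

1: NₕSₕ = 11680·9 = 105120
2: NₕSₕ = 63715·5 = 318575
3: NₕSₕ = 25331·10 = 253310
Σ NₕSₕ = 677005.
n_1 = 1000·105120/677005 = 155.272... → 155.

155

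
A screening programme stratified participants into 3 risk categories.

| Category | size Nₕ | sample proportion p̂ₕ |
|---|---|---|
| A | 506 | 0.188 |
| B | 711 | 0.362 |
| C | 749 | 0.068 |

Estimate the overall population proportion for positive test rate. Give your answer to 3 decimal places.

0.205

Wₕ = Nₕ/N with N = 1966: 0.2574, 0.3616, 0.3810.
p̂_st = 0.2574·0.188 + 0.3616·0.362 + 0.3810·0.068 ≈ 0.20521... → 0.205.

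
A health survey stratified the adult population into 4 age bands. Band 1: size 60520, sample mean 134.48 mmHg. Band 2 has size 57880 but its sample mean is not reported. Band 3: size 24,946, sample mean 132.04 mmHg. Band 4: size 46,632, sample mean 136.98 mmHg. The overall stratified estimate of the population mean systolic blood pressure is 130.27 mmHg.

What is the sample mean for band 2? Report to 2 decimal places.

119.70

N = 60520 + 57880 + 24946 + 46632 = 189978.
Overall total = μ·N = 130.27·189978 = 24748434.06.
Subtract the known strata: 60520·134.48 + 24946·132.04 + 46632·136.98 = 17820250.8.
Remaining total for band 2: 24748434.06 − 17820250.8 = 6928183.26.
Divide by its size: 6928183.26 / 57880 = 119.6991... → 119.70.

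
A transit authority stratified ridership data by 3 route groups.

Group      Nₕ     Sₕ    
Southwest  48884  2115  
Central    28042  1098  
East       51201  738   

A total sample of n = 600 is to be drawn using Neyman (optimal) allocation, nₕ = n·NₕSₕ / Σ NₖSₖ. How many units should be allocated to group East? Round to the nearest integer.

Σ NₕSₕ = 48884·2115 + 28042·1098 + 51201·738 = 171966114.
Share for East: 37786338/171966114 = 0.21973.
n_East = 600 × 0.21973 = 131.839... → 132.

132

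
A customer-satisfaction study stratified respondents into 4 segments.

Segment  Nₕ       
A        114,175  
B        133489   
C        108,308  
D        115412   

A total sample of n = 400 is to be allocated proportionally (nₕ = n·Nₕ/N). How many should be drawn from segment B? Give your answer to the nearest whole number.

113

N = 114175 + 133489 + 108308 + 115412 = 471384.
n_B = 400·133489/471384 = 113.274... → 113.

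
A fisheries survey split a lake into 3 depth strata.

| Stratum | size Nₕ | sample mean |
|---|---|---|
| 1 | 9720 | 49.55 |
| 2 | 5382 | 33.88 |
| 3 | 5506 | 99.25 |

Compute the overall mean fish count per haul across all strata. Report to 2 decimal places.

58.74

x̄_st = (Σ Nₕx̄ₕ) / (Σ Nₕ) = (9720·49.55 + 5382·33.88 + 5506·99.25) / 20608
= 1210438.66 / 20608 = 58.7363... → 58.74.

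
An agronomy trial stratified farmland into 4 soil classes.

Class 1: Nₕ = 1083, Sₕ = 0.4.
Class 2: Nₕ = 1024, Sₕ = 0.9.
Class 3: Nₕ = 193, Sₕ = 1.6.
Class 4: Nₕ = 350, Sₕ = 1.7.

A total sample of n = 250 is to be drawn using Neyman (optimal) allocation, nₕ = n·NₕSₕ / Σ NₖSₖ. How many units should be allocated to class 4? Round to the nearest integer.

66

1: NₕSₕ = 1083·0.4 = 433.2
2: NₕSₕ = 1024·0.9 = 921.6
3: NₕSₕ = 193·1.6 = 308.8
4: NₕSₕ = 350·1.7 = 595
Σ NₕSₕ = 2258.6.
n_4 = 250·595/2258.6 = 65.859... → 66.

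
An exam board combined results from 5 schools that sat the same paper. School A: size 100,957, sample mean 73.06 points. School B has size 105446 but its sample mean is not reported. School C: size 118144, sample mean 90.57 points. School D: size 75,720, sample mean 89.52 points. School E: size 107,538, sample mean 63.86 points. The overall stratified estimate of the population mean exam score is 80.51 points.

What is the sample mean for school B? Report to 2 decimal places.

86.88

N = 100957 + 105446 + 118144 + 75720 + 107538 = 507805.
Overall total = μ·N = 80.51·507805 = 40883380.55.
Subtract the known strata: 100957·73.06 + 118144·90.57 + 75720·89.52 + 107538·63.86 = 31722051.58.
Remaining total for school B: 40883380.55 − 31722051.58 = 9161328.97.
Divide by its size: 9161328.97 / 105446 = 86.8817... → 86.88.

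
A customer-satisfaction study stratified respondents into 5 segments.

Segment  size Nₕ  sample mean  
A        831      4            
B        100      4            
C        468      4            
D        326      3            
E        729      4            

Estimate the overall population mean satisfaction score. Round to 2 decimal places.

N = 2454; weights Wₕ = Nₕ/N = (0.3386, 0.0407, 0.1907, 0.1328, 0.2971).
x̄_st = Σ Wₕ·x̄ₕ = 0.3386·4 + 0.0407·4 + 0.1907·4 + 0.1328·3 + 0.2971·4 ≈ 3.8672...
→ 3.87.

3.87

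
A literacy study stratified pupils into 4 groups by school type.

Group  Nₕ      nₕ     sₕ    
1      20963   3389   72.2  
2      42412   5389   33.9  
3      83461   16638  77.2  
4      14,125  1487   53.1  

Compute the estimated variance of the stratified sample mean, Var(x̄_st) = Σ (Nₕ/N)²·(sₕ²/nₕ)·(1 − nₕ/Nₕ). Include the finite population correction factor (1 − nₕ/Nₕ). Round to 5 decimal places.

N = 160961; Wₕ = Nₕ/N.
group 1: (20963/160961)²·72.2²/3389·(1 − 3389/20963) = 0.02187185
group 2: (42412/160961)²·33.9²/5389·(1 − 5389/42412) = 0.01292440
group 3: (83461/160961)²·77.2²/16638·(1 − 16638/83461) = 0.07710840
group 4: (14125/160961)²·53.1²/1487·(1 − 1487/14125) = 0.01306482
Sum = 0.12496948 → 0.12497.

0.12497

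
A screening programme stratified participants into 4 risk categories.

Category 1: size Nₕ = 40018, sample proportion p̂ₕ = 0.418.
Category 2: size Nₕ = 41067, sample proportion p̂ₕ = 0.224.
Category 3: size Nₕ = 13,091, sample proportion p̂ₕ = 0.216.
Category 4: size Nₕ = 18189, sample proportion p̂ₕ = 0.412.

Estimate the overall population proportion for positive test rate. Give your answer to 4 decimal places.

0.3226

Wₕ = Nₕ/N with N = 112365: 0.3561, 0.3655, 0.1165, 0.1619.
p̂_st = 0.3561·0.418 + 0.3655·0.224 + 0.1165·0.216 + 0.1619·0.412 ≈ 0.322592... → 0.3226.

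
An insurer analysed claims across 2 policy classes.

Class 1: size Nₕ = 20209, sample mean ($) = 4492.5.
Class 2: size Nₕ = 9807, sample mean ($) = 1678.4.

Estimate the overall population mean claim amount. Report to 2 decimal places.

3573.06

N = 20209 + 9807 = 30016.
Overall mean = Σ (Nₕ/N)·x̄ₕ — weight by population share, not a simple average.
Σ Nₕx̄ₕ = 20209·4492.5 + 9807·1678.4 = 90788932.5 + 16460068.8 = 107249001.3.
Divide by N: 107249001.3 / 30016 = 3573.0611... → 3573.06.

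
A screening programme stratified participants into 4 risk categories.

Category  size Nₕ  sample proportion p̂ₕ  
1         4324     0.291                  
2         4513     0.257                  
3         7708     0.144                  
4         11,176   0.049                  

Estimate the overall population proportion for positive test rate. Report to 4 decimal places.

0.1470

N = 4324 + 4513 + 7708 + 11176 = 27721.
Overall proportion = Σ (Nₕ/N)·p̂ₕ.
Σ Nₕp̂ₕ = 1258.284 + 1159.841 + 1109.952 + 547.624 = 4075.701.
4075.701 / 27721 = 0.147026... → 0.1470.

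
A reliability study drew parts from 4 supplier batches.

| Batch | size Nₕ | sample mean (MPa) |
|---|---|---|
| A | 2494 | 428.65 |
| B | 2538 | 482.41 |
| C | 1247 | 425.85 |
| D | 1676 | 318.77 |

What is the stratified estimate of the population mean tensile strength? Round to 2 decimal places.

422.21

x̄_st = (Σ Nₕx̄ₕ) / (Σ Nₕ) = (2494·428.65 + 2538·482.41 + 1247·425.85 + 1676·318.77) / 7955
= 3358703.15 / 7955 = 422.2128... → 422.21.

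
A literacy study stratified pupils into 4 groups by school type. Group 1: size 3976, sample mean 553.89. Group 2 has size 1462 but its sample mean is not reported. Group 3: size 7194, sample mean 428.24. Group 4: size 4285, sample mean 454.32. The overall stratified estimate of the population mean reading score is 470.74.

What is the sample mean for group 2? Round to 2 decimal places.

501.86

Σ Nₕx̄ₕ = N·μ, so 1462·x̄_2 = 16917·470.74 − (3976·553.89 + 7194·428.24 + 4285·454.32).
= 7963508.58 − 7229786.4 = 733722.18.
x̄_2 = 733722.18 / 1462 = 501.8620... → 501.86.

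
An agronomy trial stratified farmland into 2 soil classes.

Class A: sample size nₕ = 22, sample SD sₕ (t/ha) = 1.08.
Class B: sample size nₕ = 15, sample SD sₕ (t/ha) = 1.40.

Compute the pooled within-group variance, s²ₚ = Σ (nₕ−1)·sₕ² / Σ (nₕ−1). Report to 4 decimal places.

Degrees of freedom: 21 + 14 = 35.
Σ(nₕ−1)sₕ² = 21·1.1664 + 14·1.96 = 51.9344.
s²ₚ = 51.9344 / 35 = 1.48384 → 1.4838.

1.4838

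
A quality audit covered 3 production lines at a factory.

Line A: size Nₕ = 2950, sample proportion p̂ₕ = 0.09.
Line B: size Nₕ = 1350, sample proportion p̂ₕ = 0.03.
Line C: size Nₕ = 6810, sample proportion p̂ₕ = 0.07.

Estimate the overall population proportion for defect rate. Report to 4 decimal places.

0.0705

Wₕ = Nₕ/N with N = 11110: 0.2655, 0.1215, 0.6130.
p̂_st = 0.2655·0.09 + 0.1215·0.03 + 0.6130·0.07 ≈ 0.070450... → 0.0705.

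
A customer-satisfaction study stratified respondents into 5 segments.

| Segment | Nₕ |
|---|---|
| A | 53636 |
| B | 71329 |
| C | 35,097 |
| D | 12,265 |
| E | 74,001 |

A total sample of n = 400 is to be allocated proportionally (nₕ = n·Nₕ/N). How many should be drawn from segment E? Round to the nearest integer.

N = 53636 + 71329 + 35097 + 12265 + 74001 = 246328.
n_E = 400·74001/246328 = 120.167... → 120.

120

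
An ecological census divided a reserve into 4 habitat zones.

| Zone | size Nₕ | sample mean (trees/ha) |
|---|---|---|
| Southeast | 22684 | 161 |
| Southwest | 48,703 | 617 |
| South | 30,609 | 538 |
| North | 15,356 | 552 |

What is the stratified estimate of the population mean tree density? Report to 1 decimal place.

N = 117352; weights Wₕ = Nₕ/N = (0.1933, 0.4150, 0.2608, 0.1309).
x̄_st = Σ Wₕ·x̄ₕ = 0.1933·161 + 0.4150·617 + 0.2608·538 + 0.1309·552 ≈ 499.745...
→ 499.7.

499.7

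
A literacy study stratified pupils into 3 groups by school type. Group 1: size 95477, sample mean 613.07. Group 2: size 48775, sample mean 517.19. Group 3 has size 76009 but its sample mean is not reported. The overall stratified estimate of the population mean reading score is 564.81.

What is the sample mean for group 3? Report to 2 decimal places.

Σ Nₕx̄ₕ = N·μ, so 76009·x̄_3 = 220261·564.81 − (95477·613.07 + 48775·517.19).
= 124405615.41 − 83760026.64 = 40645588.77.
x̄_3 = 40645588.77 / 76009 = 534.7471... → 534.75.

534.75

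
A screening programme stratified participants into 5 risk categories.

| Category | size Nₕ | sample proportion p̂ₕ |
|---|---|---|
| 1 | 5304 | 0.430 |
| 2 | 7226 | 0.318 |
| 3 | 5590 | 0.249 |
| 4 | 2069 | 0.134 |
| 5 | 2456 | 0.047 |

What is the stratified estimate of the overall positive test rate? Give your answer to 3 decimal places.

N = 5304 + 7226 + 5590 + 2069 + 2456 = 22645.
Overall proportion = Σ (Nₕ/N)·p̂ₕ.
Σ Nₕp̂ₕ = 2280.72 + 2297.868 + 1391.91 + 277.246 + 115.432 = 6363.176.
6363.176 / 22645 = 0.28100... → 0.281.

0.281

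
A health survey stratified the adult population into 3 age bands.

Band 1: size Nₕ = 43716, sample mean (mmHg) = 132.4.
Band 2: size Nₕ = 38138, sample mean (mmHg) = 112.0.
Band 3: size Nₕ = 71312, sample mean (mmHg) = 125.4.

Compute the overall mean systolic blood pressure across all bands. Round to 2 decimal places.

N = 153166; weights Wₕ = Nₕ/N = (0.2854, 0.2490, 0.4656).
x̄_st = Σ Wₕ·x̄ₕ = 0.2854·132.4 + 0.2490·112.0 + 0.4656·125.4 ≈ 124.0613...
→ 124.06.

124.06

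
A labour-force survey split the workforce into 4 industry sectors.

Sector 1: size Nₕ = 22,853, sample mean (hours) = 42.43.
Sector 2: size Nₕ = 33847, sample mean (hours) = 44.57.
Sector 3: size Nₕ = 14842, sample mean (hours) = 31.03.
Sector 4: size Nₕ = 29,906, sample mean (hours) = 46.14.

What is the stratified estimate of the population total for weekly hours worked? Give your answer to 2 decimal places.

1: 22853·42.43 = 969652.79
2: 33847·44.57 = 1508560.79
3: 14842·31.03 = 460547.26
4: 29906·46.14 = 1379862.84
τ̂ = Σ Nₕx̄ₕ = 4318623.68.

4318623.68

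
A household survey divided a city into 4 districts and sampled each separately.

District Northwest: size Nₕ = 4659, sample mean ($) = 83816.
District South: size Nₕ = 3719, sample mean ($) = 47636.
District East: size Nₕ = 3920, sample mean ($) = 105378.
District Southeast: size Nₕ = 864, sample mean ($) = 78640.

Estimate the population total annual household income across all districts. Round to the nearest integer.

1048683748

Population total = Σ Nₕ·x̄ₕ (each stratum's size times its mean).
4659·83816 + 3719·47636 + 3920·105378 + 864·78640 = 390498744 + 177158284 + 413081760 + 67944960 = 1048683748.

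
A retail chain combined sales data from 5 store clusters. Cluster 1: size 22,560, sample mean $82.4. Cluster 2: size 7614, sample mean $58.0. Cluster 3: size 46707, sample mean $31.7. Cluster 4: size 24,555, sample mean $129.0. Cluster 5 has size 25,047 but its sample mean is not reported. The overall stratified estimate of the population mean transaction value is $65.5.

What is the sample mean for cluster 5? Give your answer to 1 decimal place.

Σ Nₕx̄ₕ = N·μ, so 25047·x̄_5 = 126483·65.5 − (22560·82.4 + 7614·58.0 + 46707·31.7 + 24555·129.0).
= 8284636.5 − 6948762.9 = 1335873.6.
x̄_5 = 1335873.6 / 25047 = 53.335... → 53.3.

53.3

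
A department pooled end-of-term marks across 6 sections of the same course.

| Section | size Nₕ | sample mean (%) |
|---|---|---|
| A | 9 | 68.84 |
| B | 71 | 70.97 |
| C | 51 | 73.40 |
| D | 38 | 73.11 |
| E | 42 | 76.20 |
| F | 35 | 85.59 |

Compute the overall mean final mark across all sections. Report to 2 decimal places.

N = 246; weights Wₕ = Nₕ/N = (0.0366, 0.2886, 0.2073, 0.1545, 0.1707, 0.1423).
x̄_st = Σ Wₕ·x̄ₕ = 0.0366·68.84 + 0.2886·70.97 + 0.2073·73.40 + 0.1545·73.11 + 0.1707·76.20 + 0.1423·85.59 ≈ 74.6994...
→ 74.70.

74.70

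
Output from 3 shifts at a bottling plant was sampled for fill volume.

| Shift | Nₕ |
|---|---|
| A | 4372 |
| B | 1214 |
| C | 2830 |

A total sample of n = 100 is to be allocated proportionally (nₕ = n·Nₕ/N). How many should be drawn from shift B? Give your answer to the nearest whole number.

N = 4372 + 1214 + 2830 = 8416.
n_B = 100·1214/8416 = 14.425... → 14.

14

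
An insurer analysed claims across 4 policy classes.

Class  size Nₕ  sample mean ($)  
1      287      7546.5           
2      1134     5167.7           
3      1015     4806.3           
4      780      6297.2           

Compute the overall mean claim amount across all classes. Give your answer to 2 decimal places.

N = 3216; weights Wₕ = Nₕ/N = (0.0892, 0.3526, 0.3156, 0.2425).
x̄_st = Σ Wₕ·x̄ₕ = 0.0892·7546.5 + 0.3526·5167.7 + 0.3156·4806.3 + 0.2425·6297.2 ≈ 5539.8718...
→ 5539.87.

5539.87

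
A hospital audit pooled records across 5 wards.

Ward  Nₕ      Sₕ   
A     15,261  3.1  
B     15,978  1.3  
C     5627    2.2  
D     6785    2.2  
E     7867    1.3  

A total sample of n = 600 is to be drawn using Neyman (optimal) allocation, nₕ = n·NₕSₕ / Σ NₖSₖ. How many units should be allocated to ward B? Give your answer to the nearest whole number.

A: NₕSₕ = 15261·3.1 = 47309.1
B: NₕSₕ = 15978·1.3 = 20771.4
C: NₕSₕ = 5627·2.2 = 12379.4
D: NₕSₕ = 6785·2.2 = 14927
E: NₕSₕ = 7867·1.3 = 10227.1
Σ NₕSₕ = 105614.
n_B = 600·20771.4/105614 = 118.004... → 118.

118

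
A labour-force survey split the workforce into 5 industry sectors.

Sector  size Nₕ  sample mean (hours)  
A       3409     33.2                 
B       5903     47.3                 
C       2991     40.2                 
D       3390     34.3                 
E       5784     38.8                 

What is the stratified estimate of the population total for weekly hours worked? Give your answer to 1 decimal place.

853325.1

A: 3409·33.2 = 113178.8
B: 5903·47.3 = 279211.9
C: 2991·40.2 = 120238.2
D: 3390·34.3 = 116277
E: 5784·38.8 = 224419.2
τ̂ = Σ Nₕx̄ₕ = 853325.1.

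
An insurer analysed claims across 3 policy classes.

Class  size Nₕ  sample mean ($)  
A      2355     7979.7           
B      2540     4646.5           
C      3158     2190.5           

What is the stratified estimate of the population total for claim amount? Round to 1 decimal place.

37511902.5

A: 2355·7979.7 = 18792193.5
B: 2540·4646.5 = 11802110
C: 3158·2190.5 = 6917599
τ̂ = Σ Nₕx̄ₕ = 37511902.5.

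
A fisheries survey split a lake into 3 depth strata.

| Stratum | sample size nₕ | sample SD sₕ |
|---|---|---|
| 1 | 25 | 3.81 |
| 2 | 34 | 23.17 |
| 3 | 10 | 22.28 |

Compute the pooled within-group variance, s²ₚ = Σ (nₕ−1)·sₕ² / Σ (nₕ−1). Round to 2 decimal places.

341.39

Degrees of freedom: 24 + 33 + 9 = 66.
Σ(nₕ−1)sₕ² = 24·14.5161 + 33·536.8489 + 9·496.3984 = 22531.9857.
s²ₚ = 22531.9857 / 66 = 341.3937... → 341.39.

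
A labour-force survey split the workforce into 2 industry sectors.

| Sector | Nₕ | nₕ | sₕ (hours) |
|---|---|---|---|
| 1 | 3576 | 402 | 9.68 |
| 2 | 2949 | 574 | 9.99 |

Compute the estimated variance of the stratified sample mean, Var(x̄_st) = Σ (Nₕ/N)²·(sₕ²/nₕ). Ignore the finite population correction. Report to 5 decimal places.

0.10552

N = 6525; Wₕ = Nₕ/N.
sector 1: (3576/6525)²·9.68²/402 = 0.07000977
sector 2: (2949/6525)²·9.99²/574 = 0.03551465
Sum = 0.10552442 → 0.10552.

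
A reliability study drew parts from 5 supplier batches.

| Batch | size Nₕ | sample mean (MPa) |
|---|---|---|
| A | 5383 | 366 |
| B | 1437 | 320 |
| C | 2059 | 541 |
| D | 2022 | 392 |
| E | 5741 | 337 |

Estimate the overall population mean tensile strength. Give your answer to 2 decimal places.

376.83

N = 16642; weights Wₕ = Nₕ/N = (0.3235, 0.0863, 0.1237, 0.1215, 0.3450).
x̄_st = Σ Wₕ·x̄ₕ = 0.3235·366 + 0.0863·320 + 0.1237·541 + 0.1215·392 + 0.3450·337 ≈ 376.8344...
→ 376.83.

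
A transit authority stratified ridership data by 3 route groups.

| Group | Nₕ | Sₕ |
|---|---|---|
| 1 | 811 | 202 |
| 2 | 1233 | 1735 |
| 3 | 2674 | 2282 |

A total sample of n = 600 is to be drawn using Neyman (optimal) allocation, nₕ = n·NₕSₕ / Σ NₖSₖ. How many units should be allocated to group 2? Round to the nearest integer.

Σ NₕSₕ = 811·202 + 1233·1735 + 2674·2282 = 8405145.
Share for 2: 2139255/8405145 = 0.25452.
n_2 = 600 × 0.25452 = 152.710... → 153.

153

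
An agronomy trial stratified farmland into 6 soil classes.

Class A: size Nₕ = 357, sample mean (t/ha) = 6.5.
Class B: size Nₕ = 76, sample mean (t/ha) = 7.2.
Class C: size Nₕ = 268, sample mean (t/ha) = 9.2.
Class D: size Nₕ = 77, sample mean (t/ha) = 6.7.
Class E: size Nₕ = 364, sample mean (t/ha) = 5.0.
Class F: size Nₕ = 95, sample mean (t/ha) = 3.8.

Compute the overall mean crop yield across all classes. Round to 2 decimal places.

6.49

x̄_st = (Σ Nₕx̄ₕ) / (Σ Nₕ) = (357·6.5 + 76·7.2 + 268·9.2 + 77·6.7 + 364·5.0 + 95·3.8) / 1237
= 8030.2 / 1237 = 6.4917... → 6.49.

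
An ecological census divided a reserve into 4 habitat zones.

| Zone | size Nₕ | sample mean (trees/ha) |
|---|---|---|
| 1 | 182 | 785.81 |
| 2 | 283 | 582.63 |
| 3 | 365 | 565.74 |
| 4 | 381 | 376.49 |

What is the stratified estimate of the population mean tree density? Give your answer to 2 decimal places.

543.22

N = 182 + 283 + 365 + 381 = 1211.
The stratified mean weights each stratum mean by its population share Nₕ/N.
Σ Nₕx̄ₕ = 182·785.81 + 283·582.63 + 365·565.74 + 381·376.49 = 143017.42 + 164884.29 + 206495.1 + 143442.69 = 657839.5.
Divide by N: 657839.5 / 1211 = 543.2201... → 543.22.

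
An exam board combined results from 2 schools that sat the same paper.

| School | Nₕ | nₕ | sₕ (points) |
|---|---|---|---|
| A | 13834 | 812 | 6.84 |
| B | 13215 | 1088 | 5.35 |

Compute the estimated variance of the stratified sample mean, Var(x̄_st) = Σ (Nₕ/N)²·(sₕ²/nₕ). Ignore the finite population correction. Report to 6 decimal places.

0.021351

N = 27049; Wₕ = Nₕ/N.
school A: (13834/27049)²·6.84²/812 = 0.015071251
school B: (13215/27049)²·5.35²/1088 = 0.006279291
Sum = 0.021350541 → 0.021351.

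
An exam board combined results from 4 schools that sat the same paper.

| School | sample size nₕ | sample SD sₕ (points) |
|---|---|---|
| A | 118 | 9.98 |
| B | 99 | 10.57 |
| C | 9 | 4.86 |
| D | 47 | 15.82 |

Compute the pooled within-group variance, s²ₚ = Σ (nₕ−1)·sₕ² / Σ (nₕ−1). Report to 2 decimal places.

Degrees of freedom: 117 + 98 + 8 + 46 = 269.
Σ(nₕ−1)sₕ² = 117·99.6004 + 98·111.7249 + 8·23.6196 + 46·250.2724 = 34303.7742.
s²ₚ = 34303.7742 / 269 = 127.5233... → 127.52.

127.52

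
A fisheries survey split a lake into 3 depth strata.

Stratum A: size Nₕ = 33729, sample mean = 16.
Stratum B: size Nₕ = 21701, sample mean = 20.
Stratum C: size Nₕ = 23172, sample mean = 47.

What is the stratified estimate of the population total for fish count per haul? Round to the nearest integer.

2062768

Estimate total by summing Nₕ·x̄ₕ over strata.
33729·16 + 21701·20 + 23172·47 = 539664 + 434020 + 1089084 = 2062768.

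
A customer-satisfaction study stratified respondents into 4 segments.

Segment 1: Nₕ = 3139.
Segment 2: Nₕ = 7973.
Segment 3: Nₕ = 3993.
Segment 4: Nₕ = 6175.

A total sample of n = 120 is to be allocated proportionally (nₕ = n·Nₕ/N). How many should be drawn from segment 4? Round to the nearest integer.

35

N = 3139 + 7973 + 3993 + 6175 = 21280.
n_4 = 120·6175/21280 = 34.821... → 35.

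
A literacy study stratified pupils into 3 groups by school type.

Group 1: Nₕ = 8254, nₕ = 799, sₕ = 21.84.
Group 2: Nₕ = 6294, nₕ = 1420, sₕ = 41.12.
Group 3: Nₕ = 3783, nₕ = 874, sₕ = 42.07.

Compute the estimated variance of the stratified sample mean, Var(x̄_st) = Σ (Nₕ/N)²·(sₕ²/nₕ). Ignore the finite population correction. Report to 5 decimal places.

N = 18331. Term for each stratum: Wₕ²sₕ²/nₕ.
Var(x̄_st) = 0.12103615 + 0.14037799 + 0.08624501 = 0.34765915 → 0.34766.

0.34766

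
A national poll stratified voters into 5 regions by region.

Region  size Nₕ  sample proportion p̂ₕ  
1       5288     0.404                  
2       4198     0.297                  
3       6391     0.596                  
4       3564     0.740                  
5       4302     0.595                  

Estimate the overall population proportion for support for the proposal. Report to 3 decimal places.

N = 5288 + 4198 + 6391 + 3564 + 4302 = 23743.
Overall proportion = Σ (Nₕ/N)·p̂ₕ.
Σ Nₕp̂ₕ = 2136.352 + 1246.806 + 3809.036 + 2637.36 + 2559.69 = 12389.244.
12389.244 / 23743 = 0.52181... → 0.522.

0.522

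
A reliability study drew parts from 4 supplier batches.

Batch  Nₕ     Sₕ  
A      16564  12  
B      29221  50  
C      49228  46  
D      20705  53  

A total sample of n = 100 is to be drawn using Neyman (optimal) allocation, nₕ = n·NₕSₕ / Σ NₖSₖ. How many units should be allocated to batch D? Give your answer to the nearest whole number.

22

A: NₕSₕ = 16564·12 = 198768
B: NₕSₕ = 29221·50 = 1461050
C: NₕSₕ = 49228·46 = 2264488
D: NₕSₕ = 20705·53 = 1097365
Σ NₕSₕ = 5021671.
n_D = 100·1097365/5021671 = 21.853... → 22.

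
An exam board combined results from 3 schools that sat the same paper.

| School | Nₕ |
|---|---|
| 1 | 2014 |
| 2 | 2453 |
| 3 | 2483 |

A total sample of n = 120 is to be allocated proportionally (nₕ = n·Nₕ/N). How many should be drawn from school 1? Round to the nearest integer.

35

N = 2014 + 2453 + 2483 = 6950.
n_1 = 120·2014/6950 = 34.774... → 35.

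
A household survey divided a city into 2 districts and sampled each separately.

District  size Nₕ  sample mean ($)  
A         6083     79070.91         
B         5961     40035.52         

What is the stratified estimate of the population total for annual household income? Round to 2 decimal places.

A: 6083·79070.91 = 480988345.53
B: 5961·40035.52 = 238651734.72
τ̂ = Σ Nₕx̄ₕ = 719640080.25.

719640080.25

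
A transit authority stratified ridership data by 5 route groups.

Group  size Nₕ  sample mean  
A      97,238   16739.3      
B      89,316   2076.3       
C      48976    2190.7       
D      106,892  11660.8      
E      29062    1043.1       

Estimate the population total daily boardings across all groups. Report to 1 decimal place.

3197195393.2

A: 97238·16739.3 = 1627696053.4
B: 89316·2076.3 = 185446810.8
C: 48976·2190.7 = 107291723.2
D: 106892·11660.8 = 1246446233.6
E: 29062·1043.1 = 30314572.2
τ̂ = Σ Nₕx̄ₕ = 3197195393.2.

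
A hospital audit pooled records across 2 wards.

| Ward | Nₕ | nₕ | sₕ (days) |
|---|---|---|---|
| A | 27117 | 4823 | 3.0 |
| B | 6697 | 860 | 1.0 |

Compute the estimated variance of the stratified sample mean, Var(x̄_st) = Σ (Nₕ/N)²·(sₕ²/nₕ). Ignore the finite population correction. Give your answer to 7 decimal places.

0.0012457

N = 33814; Wₕ = Nₕ/N.
ward A: (27117/33814)²·3.0²/4823 = 0.0012000945
ward B: (6697/33814)²·1.0²/860 = 0.0000456109
Sum = 0.0012457054 → 0.0012457.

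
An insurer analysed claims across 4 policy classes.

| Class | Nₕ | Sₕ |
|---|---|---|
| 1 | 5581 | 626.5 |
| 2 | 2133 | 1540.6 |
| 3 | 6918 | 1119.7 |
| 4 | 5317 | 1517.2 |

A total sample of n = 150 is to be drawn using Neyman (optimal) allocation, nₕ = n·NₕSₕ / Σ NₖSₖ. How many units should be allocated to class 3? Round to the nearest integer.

51

Σ NₕSₕ = 5581·626.5 + 2133·1540.6 + 6918·1119.7 + 5317·1517.2 = 22595633.3.
Share for 3: 7746084.6/22595633.3 = 0.34281.
n_3 = 150 × 0.34281 = 51.422... → 51.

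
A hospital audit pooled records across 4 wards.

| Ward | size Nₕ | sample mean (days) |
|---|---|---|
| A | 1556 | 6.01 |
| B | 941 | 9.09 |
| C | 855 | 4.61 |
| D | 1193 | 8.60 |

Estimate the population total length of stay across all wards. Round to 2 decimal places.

Population total = Σ Nₕ·x̄ₕ (each stratum's size times its mean).
1556·6.01 + 941·9.09 + 855·4.61 + 1193·8.60 = 9351.56 + 8553.69 + 3941.55 + 10259.8 = 32106.60.

32106.60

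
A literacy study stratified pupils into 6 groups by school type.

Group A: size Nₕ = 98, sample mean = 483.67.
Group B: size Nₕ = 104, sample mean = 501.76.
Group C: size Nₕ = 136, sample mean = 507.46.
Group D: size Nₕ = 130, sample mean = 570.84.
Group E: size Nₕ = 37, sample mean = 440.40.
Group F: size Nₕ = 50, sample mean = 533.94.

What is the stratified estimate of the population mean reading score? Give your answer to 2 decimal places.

514.95

N = 555; weights Wₕ = Nₕ/N = (0.1766, 0.1874, 0.2450, 0.2342, 0.0667, 0.0901).
x̄_st = Σ Wₕ·x̄ₕ = 0.1766·483.67 + 0.1874·501.76 + 0.2450·507.46 + 0.2342·570.84 + 0.0667·440.40 + 0.0901·533.94 ≈ 514.9518...
→ 514.95.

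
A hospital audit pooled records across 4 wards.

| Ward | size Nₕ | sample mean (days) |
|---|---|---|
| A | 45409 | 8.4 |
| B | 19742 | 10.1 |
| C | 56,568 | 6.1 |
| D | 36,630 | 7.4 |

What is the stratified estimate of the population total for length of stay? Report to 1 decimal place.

1196956.6

Population total = Σ Nₕ·x̄ₕ (each stratum's size times its mean).
45409·8.4 + 19742·10.1 + 56568·6.1 + 36630·7.4 = 381435.6 + 199394.2 + 345064.8 + 271062 = 1196956.6.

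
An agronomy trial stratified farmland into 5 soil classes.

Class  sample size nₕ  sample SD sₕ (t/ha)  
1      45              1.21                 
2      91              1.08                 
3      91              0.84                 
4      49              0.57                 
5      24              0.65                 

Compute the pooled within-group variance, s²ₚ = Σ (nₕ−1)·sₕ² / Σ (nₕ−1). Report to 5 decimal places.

Degrees of freedom: 44 + 90 + 90 + 48 + 23 = 295.
Σ(nₕ−1)sₕ² = 44·1.4641 + 90·1.1664 + 90·0.7056 + 48·0.3249 + 23·0.4225 = 258.2131.
s²ₚ = 258.2131 / 295 = 0.8752986... → 0.87530.

0.87530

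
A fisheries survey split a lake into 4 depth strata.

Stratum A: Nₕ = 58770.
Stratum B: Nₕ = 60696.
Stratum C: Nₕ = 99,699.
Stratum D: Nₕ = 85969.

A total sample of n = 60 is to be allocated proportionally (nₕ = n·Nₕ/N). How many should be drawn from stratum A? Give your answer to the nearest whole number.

12

N = 58770 + 60696 + 99699 + 85969 = 305134.
n_A = 60·58770/305134 = 11.556... → 12.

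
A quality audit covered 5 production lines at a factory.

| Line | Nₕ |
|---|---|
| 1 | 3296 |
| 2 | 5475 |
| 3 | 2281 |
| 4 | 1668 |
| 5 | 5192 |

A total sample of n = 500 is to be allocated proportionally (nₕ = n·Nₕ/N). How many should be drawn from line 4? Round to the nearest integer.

N = 3296 + 5475 + 2281 + 1668 + 5192 = 17912.
n_4 = 500·1668/17912 = 46.561... → 47.

47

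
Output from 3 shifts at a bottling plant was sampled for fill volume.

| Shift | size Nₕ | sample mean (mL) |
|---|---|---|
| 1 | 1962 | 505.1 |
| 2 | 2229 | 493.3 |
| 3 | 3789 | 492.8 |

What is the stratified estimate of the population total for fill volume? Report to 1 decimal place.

3957791.1

1: 1962·505.1 = 991006.2
2: 2229·493.3 = 1099565.7
3: 3789·492.8 = 1867219.2
τ̂ = Σ Nₕx̄ₕ = 3957791.1.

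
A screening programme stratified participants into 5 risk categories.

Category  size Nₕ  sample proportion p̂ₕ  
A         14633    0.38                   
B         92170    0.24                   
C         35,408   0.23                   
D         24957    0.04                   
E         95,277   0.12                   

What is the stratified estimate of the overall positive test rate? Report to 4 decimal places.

0.1839

Wₕ = Nₕ/N with N = 262445: 0.0558, 0.3512, 0.1349, 0.0951, 0.3630.
p̂_st = 0.0558·0.38 + 0.3512·0.24 + 0.1349·0.23 + 0.0951·0.04 + 0.3630·0.12 ≈ 0.183874... → 0.1839.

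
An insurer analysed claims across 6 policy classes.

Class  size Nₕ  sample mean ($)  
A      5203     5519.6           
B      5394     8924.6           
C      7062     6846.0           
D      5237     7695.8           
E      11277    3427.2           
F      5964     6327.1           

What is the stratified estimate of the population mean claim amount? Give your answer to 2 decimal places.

N = 40137; weights Wₕ = Nₕ/N = (0.1296, 0.1344, 0.1759, 0.1305, 0.2810, 0.1486).
x̄_st = Σ Wₕ·x̄ₕ = 0.1296·5519.6 + 0.1344·8924.6 + 0.1759·6846.0 + 0.1305·7695.8 + 0.2810·3427.2 + 0.1486·6327.1 ≈ 6026.6210...
→ 6026.62.

6026.62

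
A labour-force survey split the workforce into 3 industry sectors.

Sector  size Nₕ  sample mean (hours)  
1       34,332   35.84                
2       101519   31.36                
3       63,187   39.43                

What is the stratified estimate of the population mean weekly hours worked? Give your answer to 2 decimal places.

34.69

x̄_st = (Σ Nₕx̄ₕ) / (Σ Nₕ) = (34332·35.84 + 101519·31.36 + 63187·39.43) / 199038
= 6905558.13 / 199038 = 34.6947... → 34.69.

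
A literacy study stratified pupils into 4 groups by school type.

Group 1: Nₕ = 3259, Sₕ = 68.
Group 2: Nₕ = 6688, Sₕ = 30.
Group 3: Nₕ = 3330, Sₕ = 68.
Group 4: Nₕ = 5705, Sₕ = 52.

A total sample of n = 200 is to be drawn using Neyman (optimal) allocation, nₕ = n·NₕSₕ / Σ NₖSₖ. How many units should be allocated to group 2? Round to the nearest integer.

42

1: NₕSₕ = 3259·68 = 221612
2: NₕSₕ = 6688·30 = 200640
3: NₕSₕ = 3330·68 = 226440
4: NₕSₕ = 5705·52 = 296660
Σ NₕSₕ = 945352.
n_2 = 200·200640/945352 = 42.448... → 42.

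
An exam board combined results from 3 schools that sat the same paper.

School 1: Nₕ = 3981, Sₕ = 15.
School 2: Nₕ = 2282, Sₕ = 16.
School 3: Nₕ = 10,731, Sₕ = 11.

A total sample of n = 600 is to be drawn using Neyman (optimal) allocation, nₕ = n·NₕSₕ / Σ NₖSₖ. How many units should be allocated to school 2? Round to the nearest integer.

1: NₕSₕ = 3981·15 = 59715
2: NₕSₕ = 2282·16 = 36512
3: NₕSₕ = 10731·11 = 118041
Σ NₕSₕ = 214268.
n_2 = 600·36512/214268 = 102.242... → 102.

102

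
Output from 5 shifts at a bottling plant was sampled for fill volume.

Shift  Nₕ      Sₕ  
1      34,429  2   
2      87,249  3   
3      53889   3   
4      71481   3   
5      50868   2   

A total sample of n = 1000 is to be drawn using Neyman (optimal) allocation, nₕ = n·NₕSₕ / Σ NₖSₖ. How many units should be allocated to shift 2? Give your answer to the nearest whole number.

1: NₕSₕ = 34429·2 = 68858
2: NₕSₕ = 87249·3 = 261747
3: NₕSₕ = 53889·3 = 161667
4: NₕSₕ = 71481·3 = 214443
5: NₕSₕ = 50868·2 = 101736
Σ NₕSₕ = 808451.
n_2 = 1000·261747/808451 = 323.764... → 324.

324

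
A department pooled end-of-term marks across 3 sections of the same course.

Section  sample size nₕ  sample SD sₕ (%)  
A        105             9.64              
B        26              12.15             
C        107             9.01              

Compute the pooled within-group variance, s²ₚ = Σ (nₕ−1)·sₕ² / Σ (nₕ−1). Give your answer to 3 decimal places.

93.448

Degrees of freedom: 104 + 25 + 106 = 235.
Σ(nₕ−1)sₕ² = 104·92.9296 + 25·147.6225 + 106·81.1801 = 21960.3315.
s²ₚ = 21960.3315 / 235 = 93.44822... → 93.448.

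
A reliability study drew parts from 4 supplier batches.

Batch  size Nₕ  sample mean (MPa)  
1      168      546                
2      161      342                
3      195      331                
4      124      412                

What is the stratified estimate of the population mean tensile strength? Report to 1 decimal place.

405.0

x̄_st = (Σ Nₕx̄ₕ) / (Σ Nₕ) = (168·546 + 161·342 + 195·331 + 124·412) / 648
= 262423 / 648 = 404.974... → 405.0.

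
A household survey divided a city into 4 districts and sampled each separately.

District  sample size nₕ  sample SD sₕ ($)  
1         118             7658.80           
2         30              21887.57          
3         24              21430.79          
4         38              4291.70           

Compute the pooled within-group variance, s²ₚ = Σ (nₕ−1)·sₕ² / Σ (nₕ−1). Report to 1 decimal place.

155343219.9

1: (118−1)·7658.80² = 117·58657217.44 = 6862894440.48
2: (30−1)·21887.57² = 29·479065720.5049 = 13892905894.6421
3: (24−1)·21430.79² = 23·459278760.0241 = 10563411480.5543
4: (38−1)·4291.70² = 37·18418688.89 = 681491488.93
Numerator = 32000703304.6064; denominator = Σ(nₕ−1) = 206.
s²ₚ = 32000703304.6064/206 = 155343219.925... → 155343219.9.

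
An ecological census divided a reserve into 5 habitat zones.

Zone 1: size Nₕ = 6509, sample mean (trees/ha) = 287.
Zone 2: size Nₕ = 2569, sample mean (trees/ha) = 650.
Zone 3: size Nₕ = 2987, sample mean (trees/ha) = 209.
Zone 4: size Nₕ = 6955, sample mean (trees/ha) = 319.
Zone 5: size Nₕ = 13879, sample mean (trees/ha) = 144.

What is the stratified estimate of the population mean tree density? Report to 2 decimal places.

254.70

N = 6509 + 2569 + 2987 + 6955 + 13879 = 32899.
Overall mean = Σ (Nₕ/N)·x̄ₕ — weight by population share, not a simple average.
Σ Nₕx̄ₕ = 6509·287 + 2569·650 + 2987·209 + 6955·319 + 13879·144 = 1868083 + 1669850 + 624283 + 2218645 + 1998576 = 8379437.
Divide by N: 8379437 / 32899 = 254.7019... → 254.70.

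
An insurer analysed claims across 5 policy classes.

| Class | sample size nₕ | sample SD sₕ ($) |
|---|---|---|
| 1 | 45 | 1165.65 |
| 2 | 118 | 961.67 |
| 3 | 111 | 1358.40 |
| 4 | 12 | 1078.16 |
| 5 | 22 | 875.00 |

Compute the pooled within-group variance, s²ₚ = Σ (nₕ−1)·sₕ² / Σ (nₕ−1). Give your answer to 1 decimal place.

Degrees of freedom: 44 + 117 + 110 + 11 + 21 = 303.
Σ(nₕ−1)sₕ² = 44·1358739.9225 + 117·924809.1889 + 110·1845250.56 + 11·1162428.9856 + 21·765625 = 399829637.1329.
s²ₚ = 399829637.1329 / 303 = 1319569.760... → 1319569.8.

1319569.8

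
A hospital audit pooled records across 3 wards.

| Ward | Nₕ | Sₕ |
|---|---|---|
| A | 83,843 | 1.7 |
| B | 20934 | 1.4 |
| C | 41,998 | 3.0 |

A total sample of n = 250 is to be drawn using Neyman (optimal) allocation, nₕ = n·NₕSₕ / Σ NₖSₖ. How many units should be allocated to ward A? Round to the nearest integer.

120

A: NₕSₕ = 83843·1.7 = 142533.1
B: NₕSₕ = 20934·1.4 = 29307.6
C: NₕSₕ = 41998·3.0 = 125994
Σ NₕSₕ = 297834.7.
n_A = 250·142533.1/297834.7 = 119.641... → 120.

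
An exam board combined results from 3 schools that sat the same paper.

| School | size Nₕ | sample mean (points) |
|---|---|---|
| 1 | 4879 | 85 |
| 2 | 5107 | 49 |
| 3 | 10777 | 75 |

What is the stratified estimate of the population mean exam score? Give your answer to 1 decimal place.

71.0

N = 4879 + 5107 + 10777 = 20763.
The stratified mean weights each stratum mean by its population share Nₕ/N.
Σ Nₕx̄ₕ = 4879·85 + 5107·49 + 10777·75 = 414715 + 250243 + 808275 = 1473233.
Divide by N: 1473233 / 20763 = 70.955... → 71.0.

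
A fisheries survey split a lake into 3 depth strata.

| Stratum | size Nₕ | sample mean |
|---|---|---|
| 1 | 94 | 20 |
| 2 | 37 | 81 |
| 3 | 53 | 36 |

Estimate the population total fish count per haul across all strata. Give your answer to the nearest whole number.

6785

Population total = Σ Nₕ·x̄ₕ (each stratum's size times its mean).
94·20 + 37·81 + 53·36 = 1880 + 2997 + 1908 = 6785.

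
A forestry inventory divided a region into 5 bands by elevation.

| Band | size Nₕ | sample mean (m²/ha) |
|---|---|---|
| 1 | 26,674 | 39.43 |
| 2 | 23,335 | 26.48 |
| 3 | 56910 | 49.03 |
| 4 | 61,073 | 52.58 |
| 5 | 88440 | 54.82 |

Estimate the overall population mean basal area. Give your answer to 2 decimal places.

x̄_st = (Σ Nₕx̄ₕ) / (Σ Nₕ) = (26674·39.43 + 23335·26.48 + 56910·49.03 + 61073·52.58 + 88440·54.82) / 256432
= 12519463.06 / 256432 = 48.8218... → 48.82.

48.82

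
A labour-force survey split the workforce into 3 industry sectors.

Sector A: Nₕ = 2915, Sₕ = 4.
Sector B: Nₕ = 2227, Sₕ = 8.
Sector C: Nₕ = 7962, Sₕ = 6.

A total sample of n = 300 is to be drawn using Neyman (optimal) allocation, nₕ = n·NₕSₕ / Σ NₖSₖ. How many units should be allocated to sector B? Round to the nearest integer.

A: NₕSₕ = 2915·4 = 11660
B: NₕSₕ = 2227·8 = 17816
C: NₕSₕ = 7962·6 = 47772
Σ NₕSₕ = 77248.
n_B = 300·17816/77248 = 69.190... → 69.

69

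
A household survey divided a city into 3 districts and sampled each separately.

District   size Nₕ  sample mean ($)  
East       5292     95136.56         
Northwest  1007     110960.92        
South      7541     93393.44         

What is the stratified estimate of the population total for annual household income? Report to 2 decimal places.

1319480253.00

East: 5292·95136.56 = 503462675.52
Northwest: 1007·110960.92 = 111737646.44
South: 7541·93393.44 = 704279931.04
τ̂ = Σ Nₕx̄ₕ = 1319480253.00.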